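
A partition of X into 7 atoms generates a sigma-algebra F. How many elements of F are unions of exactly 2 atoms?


Each element of F is a union of some subset of the 7 atoms.
Elements that are unions of exactly 2 atoms correspond to 2-element subsets of the 7 atoms.
Count = C(7, 2) = 7! / (2! * 5!) = 21.


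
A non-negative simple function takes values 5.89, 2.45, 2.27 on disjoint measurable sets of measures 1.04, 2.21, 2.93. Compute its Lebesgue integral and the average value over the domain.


Step 1: Integral = sum(value_i * measure_i)
= 5.89*1.04 + 2.45*2.21 + 2.27*2.93
= 6.1256 + 5.4145 + 6.6511
= 18.1912
Step 2: Total measure of domain = 1.04 + 2.21 + 2.93 = 6.18
Step 3: Average value = 18.1912 / 6.18 = 2.94356


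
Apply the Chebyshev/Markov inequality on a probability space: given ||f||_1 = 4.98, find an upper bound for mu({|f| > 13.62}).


Chebyshev/Markov inequality: mu(|f| > eps) <= (||f||_p / eps)^p
Step 1: ||f||_1 / eps = 4.98 / 13.62 = 0.365639
Step 2: Raise to power p = 1:
  (0.365639)^1 = 0.365639
Step 3: Therefore mu(|f| > 13.62) <= 0.365639


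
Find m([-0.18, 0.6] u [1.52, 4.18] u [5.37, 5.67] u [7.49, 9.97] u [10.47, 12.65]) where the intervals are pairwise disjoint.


For pairwise disjoint intervals, m(union) = sum of lengths.
= (0.6 - -0.18) + (4.18 - 1.52) + (5.67 - 5.37) + (9.97 - 7.49) + (12.65 - 10.47)
= 0.78 + 2.66 + 0.3 + 2.48 + 2.18
= 8.4


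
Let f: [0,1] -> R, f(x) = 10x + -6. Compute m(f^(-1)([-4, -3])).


f^(-1)([-4, -3]) = {x : -4 <= 10x + -6 <= -3}
Solving: (-4 - -6)/10 <= x <= (-3 - -6)/10
= [0.2, 0.3]
Intersecting with [0,1]: [0.2, 0.3]
Measure = 0.3 - 0.2 = 0.1


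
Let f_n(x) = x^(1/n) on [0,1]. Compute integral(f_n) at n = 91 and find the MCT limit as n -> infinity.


At n = 91: f_91(x) = x^(1/91).
Step 1: integral(x^(1/91), 0, 1) = [x^(1/91+1) / (1/91+1)] from 0 to 1
     = 1 / (1/91 + 1) = 1 / ((91+1)/91) = 91/(91+1)
     = 91/92 = 0.98913
Step 2: As n -> infinity, f_n(x) = x^(1/n) -> 1 for x in (0,1], and f_n is increasing in n.
By MCT, lim_n integral(f_n) = integral(lim_n f_n) = integral(1, 0, 1) = 1.
Step 3: Verify convergence: 91/92 = 0.98913 -> 1


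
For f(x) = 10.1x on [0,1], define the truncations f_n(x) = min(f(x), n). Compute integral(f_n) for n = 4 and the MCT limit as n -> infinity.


f(x) = 10.1x on [0,1]; f_n(x) = min(10.1x, n). At n = 4:
Step 1: f(x) reaches 4 at x = 4/10.1 = 0.39604
Step 2: integral(f_4) = integral(10.1x, 0, 0.39604) + integral(4, 0.39604, 1)
       = 10.1*0.39604^2/2 + 4*(1 - 0.39604)
       = 0.792079 + 2.415842
       = 3.207921
Step 3: As n -> infinity, f_n increases to f, so by MCT integral(f_n) -> integral(f) = 10.1/2 = 5.05.
Convergence: integral(f_4) = 3.207921 -> 5.05 as n -> infinity


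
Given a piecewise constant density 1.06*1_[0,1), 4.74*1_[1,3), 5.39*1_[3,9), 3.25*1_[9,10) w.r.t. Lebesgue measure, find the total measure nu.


Integrate each piece of the Radon-Nikodym derivative:
Step 1: integral_0^1 1.06 dx = 1.06*(1-0) = 1.06*1 = 1.06
Step 2: integral_1^3 4.74 dx = 4.74*(3-1) = 4.74*2 = 9.48
Step 3: integral_3^9 5.39 dx = 5.39*(9-3) = 5.39*6 = 32.34
Step 4: integral_9^10 3.25 dx = 3.25*(10-9) = 3.25*1 = 3.25
Total: 1.06 + 9.48 + 32.34 + 3.25 = 46.13


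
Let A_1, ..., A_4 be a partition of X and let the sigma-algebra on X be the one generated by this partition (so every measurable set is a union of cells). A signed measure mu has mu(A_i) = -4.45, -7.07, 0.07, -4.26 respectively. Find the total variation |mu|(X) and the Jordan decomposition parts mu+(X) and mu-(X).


Step 1: Every measurable set is a union of atoms (the cells / points), so a Hahn decomposition is
  obtained by grouping atoms by sign: P = union of atoms with mu > 0, N = union of the remaining atoms.
  Atoms in P (indices): 3;  atoms in N (indices): 1, 2, 4
  Positive values: 0.07
  Negative values: -4.45, -7.07, -4.26
Step 2: mu+(X) = mu(P) = sum of positive atom values = 0.07
Step 3: mu-(X) = -mu(N) = sum of |negative atom values| = 15.78
Step 4: |mu|(X) = mu+(X) + mu-(X) = 0.07 + 15.78 = 15.85


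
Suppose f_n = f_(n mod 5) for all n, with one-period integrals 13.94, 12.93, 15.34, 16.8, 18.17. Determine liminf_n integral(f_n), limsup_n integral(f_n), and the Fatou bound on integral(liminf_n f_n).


The sequence (integral(f_n)) is periodic with period 5, repeating the values 13.94, 12.93, 15.34, 16.8, 18.17 indefinitely.
Step 1: For a periodic sequence, every tail (a_m, a_(m+1), ...) contains all 5 period values infinitely often.
Step 2: Hence inf of every tail = min of the period values = min(13.94, 12.93, 15.34, 16.8, 18.17) = 12.93.
        liminf_n integral(f_n) = sup over m of (inf of tail from m) = 12.93.
Step 3: Similarly sup of every tail = max of the period values = 18.17.
        limsup_n integral(f_n) = 18.17.
Step 4: Fatou's lemma: integral(liminf_n f_n) <= liminf_n integral(f_n) = 12.93.
        So the integral of the pointwise liminf is at most 12.93.


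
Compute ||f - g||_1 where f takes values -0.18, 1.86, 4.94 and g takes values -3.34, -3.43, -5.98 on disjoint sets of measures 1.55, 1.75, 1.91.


Step 1: Compute differences f_i - g_i:
  -0.18 - -3.34 = 3.16
  1.86 - -3.43 = 5.29
  4.94 - -5.98 = 10.92
Step 2: Compute |diff|^1 * measure for each set:
  |3.16|^1 * 1.55 = 3.16 * 1.55 = 4.898
  |5.29|^1 * 1.75 = 5.29 * 1.75 = 9.2575
  |10.92|^1 * 1.91 = 10.92 * 1.91 = 20.8572
Step 3: Sum = 35.0127
Step 4: ||f-g||_1 = (35.0127)^(1/1) = 35.0127


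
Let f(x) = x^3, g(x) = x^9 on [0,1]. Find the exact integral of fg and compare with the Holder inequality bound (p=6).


Step 1: Exact integral of f*g = integral(x^12, 0, 1) = 1/13
     = 0.076923
Step 2: Holder bound with p=6, q=1.2:
  ||f||_p = (integral x^18 dx)^(1/6) = (1/19)^(1/6) = 0.612173
  ||g||_q = (integral x^10.8 dx)^(1/1.2) = (1/11.8)^(1/1.2) = 0.127869
Step 3: Holder bound = ||f||_p * ||g||_q = 0.612173 * 0.127869 = 0.078278
Verification: 0.076923 <= 0.078278 (Holder holds)


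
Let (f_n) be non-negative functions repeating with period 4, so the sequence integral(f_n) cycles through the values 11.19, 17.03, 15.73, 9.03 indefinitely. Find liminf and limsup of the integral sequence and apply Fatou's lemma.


The sequence (integral(f_n)) is periodic with period 4, repeating the values 11.19, 17.03, 15.73, 9.03 indefinitely.
Step 1: For a periodic sequence, every tail (a_m, a_(m+1), ...) contains all 4 period values infinitely often.
Step 2: Hence inf of every tail = min of the period values = min(11.19, 17.03, 15.73, 9.03) = 9.03.
        liminf_n integral(f_n) = sup over m of (inf of tail from m) = 9.03.
Step 3: Similarly sup of every tail = max of the period values = 17.03.
        limsup_n integral(f_n) = 17.03.
Step 4: Fatou's lemma: integral(liminf_n f_n) <= liminf_n integral(f_n) = 9.03.
        So the integral of the pointwise liminf is at most 9.03.


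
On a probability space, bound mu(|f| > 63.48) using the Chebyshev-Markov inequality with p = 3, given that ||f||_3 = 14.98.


Chebyshev/Markov inequality: mu(|f| > eps) <= (||f||_p / eps)^p
Step 1: ||f||_3 / eps = 14.98 / 63.48 = 0.23598
Step 2: Raise to power p = 3:
  (0.23598)^3 = 0.013141
Step 3: Therefore mu(|f| > 63.48) <= 0.013141


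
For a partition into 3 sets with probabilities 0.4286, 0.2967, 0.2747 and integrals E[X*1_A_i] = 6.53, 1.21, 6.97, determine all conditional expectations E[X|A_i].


For each cell A_i: E[X|A_i] = E[X*1_A_i] / P(A_i)
Step 1: E[X|A_1] = 6.53 / 0.4286 = 15.235651
Step 2: E[X|A_2] = 1.21 / 0.2967 = 4.078193
Step 3: E[X|A_3] = 6.97 / 0.2747 = 25.373134
Verification: E[X] = sum E[X*1_A_i] = 6.53 + 1.21 + 6.97 = 14.71


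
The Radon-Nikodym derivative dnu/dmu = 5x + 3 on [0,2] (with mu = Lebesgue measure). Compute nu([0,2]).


nu(A) = integral_A (dnu/dmu) dmu = integral_0^2 (5x + 3) dx
Step 1: Antiderivative F(x) = (5/2)x^2 + 3x
Step 2: F(2) = (5/2)*2^2 + 3*2 = 10 + 6 = 16
Step 3: F(0) = (5/2)*0^2 + 3*0 = 0.0 + 0 = 0.0
Step 4: nu([0,2]) = F(2) - F(0) = 16 - 0.0 = 16


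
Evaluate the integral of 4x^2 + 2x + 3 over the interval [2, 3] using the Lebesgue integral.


The Lebesgue integral of a Riemann-integrable function agrees with the Riemann integral.
Antiderivative F(x) = (4/3)x^3 + (2/2)x^2 + 3x
F(3) = (4/3)*3^3 + (2/2)*3^2 + 3*3
     = (4/3)*27 + (2/2)*9 + 3*3
     = 36 + 9 + 9
     = 54
F(2) = 20.666667
Integral = F(3) - F(2) = 54 - 20.666667 = 33.333333


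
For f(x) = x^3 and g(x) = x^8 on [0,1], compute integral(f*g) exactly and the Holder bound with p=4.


Step 1: Exact integral of f*g = integral(x^11, 0, 1) = 1/12
     = 0.083333
Step 2: Holder bound with p=4, q=1.333333:
  ||f||_p = (integral x^12 dx)^(1/4) = (1/13)^(1/4) = 0.52664
  ||g||_q = (integral x^10.666667 dx)^(1/1.333333) = (1/11.666667)^(1/1.333333) = 0.158413
Step 3: Holder bound = ||f||_p * ||g||_q = 0.52664 * 0.158413 = 0.083427
Verification: 0.083333 <= 0.083427 (Holder holds)


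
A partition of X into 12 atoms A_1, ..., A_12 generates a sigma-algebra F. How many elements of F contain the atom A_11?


Each element of F is a union of some subset S of the 12 atoms.
The element contains A_11 iff A_11 is in S.
So we count subsets S of {A_1,...,A_12} with A_11 in S: choose freely among the other 11 atoms.
Count = 2^(12-1) = 2^11 = 2048.


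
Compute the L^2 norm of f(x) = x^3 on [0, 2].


Step 1: ||f||_2 = (integral_0^2 |x^3|^2 dx)^(1/2)
     = (integral_0^2 x^6 dx)^(1/2)
Step 2: integral_0^2 x^6 dx = [x^7/(7)] from 0 to 2 = 2^7/7
     = 128/7 = 18.285714
Step 3: ||f||_2 = (18.285714)^(1/2) = 4.27618


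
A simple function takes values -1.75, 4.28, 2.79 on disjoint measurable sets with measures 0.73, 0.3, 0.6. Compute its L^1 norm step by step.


Step 1: Compute |f_i|^1 for each value:
  |-1.75|^1 = 1.75
  |4.28|^1 = 4.28
  |2.79|^1 = 2.79
Step 2: Multiply by measures and sum:
  1.75 * 0.73 = 1.2775
  4.28 * 0.3 = 1.284
  2.79 * 0.6 = 1.674
Sum = 1.2775 + 1.284 + 1.674 = 4.2355
Step 3: Take the p-th root:
||f||_1 = (4.2355)^(1/1) = 4.2355


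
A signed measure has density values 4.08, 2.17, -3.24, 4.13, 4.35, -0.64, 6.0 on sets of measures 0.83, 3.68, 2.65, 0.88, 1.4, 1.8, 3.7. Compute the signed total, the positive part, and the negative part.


Step 1: Compute signed measure on each set:
  Set 1: 4.08 * 0.83 = 3.3864
  Set 2: 2.17 * 3.68 = 7.9856
  Set 3: -3.24 * 2.65 = -8.586
  Set 4: 4.13 * 0.88 = 3.6344
  Set 5: 4.35 * 1.4 = 6.09
  Set 6: -0.64 * 1.8 = -1.152
  Set 7: 6.0 * 3.7 = 22.2
Step 2: Total signed measure = (3.3864) + (7.9856) + (-8.586) + (3.6344) + (6.09) + (-1.152) + (22.2)
     = 33.5584
Step 3: Positive part mu+(X) = sum of positive contributions = 43.2964
Step 4: Negative part mu-(X) = |sum of negative contributions| = 9.738


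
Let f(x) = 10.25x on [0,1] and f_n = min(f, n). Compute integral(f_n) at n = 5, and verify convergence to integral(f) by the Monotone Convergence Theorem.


f(x) = 10.25x on [0,1]; f_n(x) = min(10.25x, n). At n = 5:
Step 1: f(x) reaches 5 at x = 5/10.25 = 0.487805
Step 2: integral(f_5) = integral(10.25x, 0, 0.487805) + integral(5, 0.487805, 1)
       = 10.25*0.487805^2/2 + 5*(1 - 0.487805)
       = 1.219512 + 2.560976
       = 3.780488
Step 3: As n -> infinity, f_n increases to f, so by MCT integral(f_n) -> integral(f) = 10.25/2 = 5.125.
Convergence: integral(f_5) = 3.780488 -> 5.125 as n -> infinity


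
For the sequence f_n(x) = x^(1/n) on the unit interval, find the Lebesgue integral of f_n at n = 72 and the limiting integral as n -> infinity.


At n = 72: f_72(x) = x^(1/72).
Step 1: integral(x^(1/72), 0, 1) = [x^(1/72+1) / (1/72+1)] from 0 to 1
     = 1 / (1/72 + 1) = 1 / ((72+1)/72) = 72/(72+1)
     = 72/73 = 0.986301
Step 2: As n -> infinity, f_n(x) = x^(1/n) -> 1 for x in (0,1], and f_n is increasing in n.
By MCT, lim_n integral(f_n) = integral(lim_n f_n) = integral(1, 0, 1) = 1.
Step 3: Verify convergence: 72/73 = 0.986301 -> 1


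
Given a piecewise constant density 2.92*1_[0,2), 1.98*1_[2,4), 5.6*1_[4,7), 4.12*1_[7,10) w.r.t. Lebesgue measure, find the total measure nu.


Integrate each piece of the Radon-Nikodym derivative:
Step 1: integral_0^2 2.92 dx = 2.92*(2-0) = 2.92*2 = 5.84
Step 2: integral_2^4 1.98 dx = 1.98*(4-2) = 1.98*2 = 3.96
Step 3: integral_4^7 5.6 dx = 5.6*(7-4) = 5.6*3 = 16.8
Step 4: integral_7^10 4.12 dx = 4.12*(10-7) = 4.12*3 = 12.36
Total: 5.84 + 3.96 + 16.8 + 12.36 = 38.96


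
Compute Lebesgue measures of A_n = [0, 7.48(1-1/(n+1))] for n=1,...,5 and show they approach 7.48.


By continuity of measure from below: if A_n increases to A, then m(A_n) -> m(A).
Here A = [0, 7.48], so m(A) = 7.48
Step 1: a_1 = 7.48*(1 - 1/2) = 3.74, m(A_1) = 3.74
Step 2: a_2 = 7.48*(1 - 1/3) = 4.9867, m(A_2) = 4.9867
Step 3: a_3 = 7.48*(1 - 1/4) = 5.61, m(A_3) = 5.61
Step 4: a_4 = 7.48*(1 - 1/5) = 5.984, m(A_4) = 5.984
Step 5: a_5 = 7.48*(1 - 1/6) = 6.2333, m(A_5) = 6.2333
Limit: m(A_n) -> m([0,7.48]) = 7.48


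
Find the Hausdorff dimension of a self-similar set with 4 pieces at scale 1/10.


For a self-similar set with N copies scaled by 1/r:
dim_H = log(N)/log(r) = log(4)/log(10)
= 1.386294/2.302585
= 0.60206


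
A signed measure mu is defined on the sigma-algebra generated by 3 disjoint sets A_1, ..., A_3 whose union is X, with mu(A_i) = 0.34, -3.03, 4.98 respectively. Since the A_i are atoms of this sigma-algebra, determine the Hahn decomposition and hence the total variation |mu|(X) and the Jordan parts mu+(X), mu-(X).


Step 1: Every measurable set is a union of atoms (the cells / points), so a Hahn decomposition is
  obtained by grouping atoms by sign: P = union of atoms with mu > 0, N = union of the remaining atoms.
  Atoms in P (indices): 1, 3;  atoms in N (indices): 2
  Positive values: 0.34, 4.98
  Negative values: -3.03
Step 2: mu+(X) = mu(P) = sum of positive atom values = 5.32
Step 3: mu-(X) = -mu(N) = sum of |negative atom values| = 3.03
Step 4: |mu|(X) = mu+(X) + mu-(X) = 5.32 + 3.03 = 8.35


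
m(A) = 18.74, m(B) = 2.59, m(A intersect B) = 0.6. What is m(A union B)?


By inclusion-exclusion: m(A u B) = m(A) + m(B) - m(A n B)
= 18.74 + 2.59 - 0.6
= 20.73


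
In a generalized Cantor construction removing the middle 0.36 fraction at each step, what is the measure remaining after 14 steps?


Step 1: At each step, fraction remaining = 1 - 0.36 = 0.64
Step 2: After 14 steps, measure = (0.64)^14
Result = 0.001934


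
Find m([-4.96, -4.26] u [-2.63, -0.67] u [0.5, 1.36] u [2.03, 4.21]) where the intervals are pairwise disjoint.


For pairwise disjoint intervals, m(union) = sum of lengths.
= (-4.26 - -4.96) + (-0.67 - -2.63) + (1.36 - 0.5) + (4.21 - 2.03)
= 0.7 + 1.96 + 0.86 + 2.18
= 5.7


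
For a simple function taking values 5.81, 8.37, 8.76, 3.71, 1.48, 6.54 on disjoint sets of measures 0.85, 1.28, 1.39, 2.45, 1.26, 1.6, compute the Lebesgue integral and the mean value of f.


Step 1: Integral = sum(value_i * measure_i)
= 5.81*0.85 + 8.37*1.28 + 8.76*1.39 + 3.71*2.45 + 1.48*1.26 + 6.54*1.6
= 4.9385 + 10.7136 + 12.1764 + 9.0895 + 1.8648 + 10.464
= 49.2468
Step 2: Total measure of domain = 0.85 + 1.28 + 1.39 + 2.45 + 1.26 + 1.6 = 8.83
Step 3: Average value = 49.2468 / 8.83 = 5.577214


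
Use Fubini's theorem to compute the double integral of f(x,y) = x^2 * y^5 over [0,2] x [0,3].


By Fubini's theorem, the double integral factors as a product of single integrals:
Step 1: integral_0^2 x^2 dx = [x^3/3] from 0 to 2
     = 2^3/3 = 2.666667
Step 2: integral_0^3 y^5 dy = [y^6/6] from 0 to 3
     = 3^6/6 = 121.5
Step 3: Double integral = 2.666667 * 121.5 = 324


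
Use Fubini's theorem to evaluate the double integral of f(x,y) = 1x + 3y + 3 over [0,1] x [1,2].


By Fubini, integrate in x first, then y.
Step 1: Fix y, integrate over x in [0,1]:
  integral(1x + 3y + 3, x=0..1)
  = 1*(1^2 - 0^2)/2 + (3y + 3)*(1 - 0)
  = 0.5 + (3y + 3)*1
  = 0.5 + 3y + 3
  = 3.5 + 3y
Step 2: Integrate over y in [1,2]:
  integral(3.5 + 3y, y=1..2)
  = 3.5*1 + 3*(2^2 - 1^2)/2
  = 3.5 + 4.5
  = 8


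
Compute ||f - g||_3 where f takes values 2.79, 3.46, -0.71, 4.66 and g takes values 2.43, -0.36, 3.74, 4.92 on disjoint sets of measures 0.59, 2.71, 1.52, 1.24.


Step 1: Compute differences f_i - g_i:
  2.79 - 2.43 = 0.36
  3.46 - -0.36 = 3.82
  -0.71 - 3.74 = -4.45
  4.66 - 4.92 = -0.26
Step 2: Compute |diff|^3 * measure for each set:
  |0.36|^3 * 0.59 = 0.046656 * 0.59 = 0.027527
  |3.82|^3 * 2.71 = 55.742968 * 2.71 = 151.063443
  |-4.45|^3 * 1.52 = 88.121125 * 1.52 = 133.94411
  |-0.26|^3 * 1.24 = 0.017576 * 1.24 = 0.021794
Step 3: Sum = 285.056875
Step 4: ||f-g||_3 = (285.056875)^(1/3) = 6.581282


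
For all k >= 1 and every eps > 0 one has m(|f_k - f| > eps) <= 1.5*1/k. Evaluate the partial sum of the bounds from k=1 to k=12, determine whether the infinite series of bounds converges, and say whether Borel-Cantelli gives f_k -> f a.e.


Step 1: List the terms 1.5*1/k for k = 1 to 12:
  k=1: 1.5
  k=2: 0.75
  k=3: 0.5
  k=4: 0.375
  k=5: 0.3
  k=6: 0.25
  k=7: 0.214286
  k=8: 0.1875
  k=9: 0.166667
  k=10: 0.15
  k=11: 0.136364
  k=12: 0.125
Step 2: Partial sum = 1.5 + 0.75 + 0.5 + 0.375 + 0.3 + 0.25 + 0.214286 + 0.1875 + 0.166667 + 0.15 + 0.136364 + 0.125
     = 4.654816
Step 3: The full series sum_(k>=1) 1.5*1/k diverges (harmonic series, p = 1; a nonzero constant multiple of a divergent series diverges).
Step 4: The (first) Borel-Cantelli lemma requires a summable sequence of measures, so it does not apply here;
        from this bound alone no conclusion about a.e. convergence can be drawn (convergence in measure still
        gives an a.e.-convergent subsequence, but not a.e. convergence of the whole sequence).
Conclusion: series diverges; Borel-Cantelli is inconclusive about a.e. convergence of f_k.


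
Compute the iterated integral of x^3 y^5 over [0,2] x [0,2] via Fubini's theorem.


By Fubini's theorem, the double integral factors as a product of single integrals:
Step 1: integral_0^2 x^3 dx = [x^4/4] from 0 to 2
     = 2^4/4 = 4
Step 2: integral_0^2 y^5 dy = [y^6/6] from 0 to 2
     = 2^6/6 = 10.666667
Step 3: Double integral = 4 * 10.666667 = 42.666667


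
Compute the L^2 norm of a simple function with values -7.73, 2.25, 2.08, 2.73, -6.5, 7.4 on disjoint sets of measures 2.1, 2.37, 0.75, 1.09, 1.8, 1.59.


Step 1: Compute |f_i|^2 for each value:
  |-7.73|^2 = 59.7529
  |2.25|^2 = 5.0625
  |2.08|^2 = 4.3264
  |2.73|^2 = 7.4529
  |-6.5|^2 = 42.25
  |7.4|^2 = 54.76
Step 2: Multiply by measures and sum:
  59.7529 * 2.1 = 125.48109
  5.0625 * 2.37 = 11.998125
  4.3264 * 0.75 = 3.2448
  7.4529 * 1.09 = 8.123661
  42.25 * 1.8 = 76.05
  54.76 * 1.59 = 87.0684
Sum = 125.48109 + 11.998125 + 3.2448 + 8.123661 + 76.05 + 87.0684 = 311.966076
Step 3: Take the p-th root:
||f||_2 = (311.966076)^(1/2) = 17.662561


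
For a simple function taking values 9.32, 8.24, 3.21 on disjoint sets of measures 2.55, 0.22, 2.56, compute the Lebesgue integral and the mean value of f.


Step 1: Integral = sum(value_i * measure_i)
= 9.32*2.55 + 8.24*0.22 + 3.21*2.56
= 23.766 + 1.8128 + 8.2176
= 33.7964
Step 2: Total measure of domain = 2.55 + 0.22 + 2.56 = 5.33
Step 3: Average value = 33.7964 / 5.33 = 6.340788


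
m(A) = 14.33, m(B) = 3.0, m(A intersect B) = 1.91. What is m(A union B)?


By inclusion-exclusion: m(A u B) = m(A) + m(B) - m(A n B)
= 14.33 + 3.0 - 1.91
= 15.42


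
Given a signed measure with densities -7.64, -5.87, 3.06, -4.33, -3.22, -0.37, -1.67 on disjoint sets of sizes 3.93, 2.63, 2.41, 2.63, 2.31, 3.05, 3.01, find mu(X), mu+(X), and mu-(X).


Step 1: Compute signed measure on each set:
  Set 1: -7.64 * 3.93 = -30.0252
  Set 2: -5.87 * 2.63 = -15.4381
  Set 3: 3.06 * 2.41 = 7.3746
  Set 4: -4.33 * 2.63 = -11.3879
  Set 5: -3.22 * 2.31 = -7.4382
  Set 6: -0.37 * 3.05 = -1.1285
  Set 7: -1.67 * 3.01 = -5.0267
Step 2: Total signed measure = (-30.0252) + (-15.4381) + (7.3746) + (-11.3879) + (-7.4382) + (-1.1285) + (-5.0267)
     = -63.07
Step 3: Positive part mu+(X) = sum of positive contributions = 7.3746
Step 4: Negative part mu-(X) = |sum of negative contributions| = 70.4446


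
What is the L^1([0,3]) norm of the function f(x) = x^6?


Step 1: ||f||_1 = (integral_0^3 |x^6|^1 dx)^(1/1)
     = (integral_0^3 x^6 dx)^(1/1)
Step 2: integral_0^3 x^6 dx = [x^7/(7)] from 0 to 3 = 3^7/7
     = 2187/7 = 312.428571
Step 3: ||f||_1 = (312.428571)^(1/1) = 312.428571


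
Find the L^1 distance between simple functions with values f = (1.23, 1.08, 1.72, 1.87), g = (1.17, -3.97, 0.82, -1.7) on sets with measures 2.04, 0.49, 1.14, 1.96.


Step 1: Compute differences f_i - g_i:
  1.23 - 1.17 = 0.06
  1.08 - -3.97 = 5.05
  1.72 - 0.82 = 0.9
  1.87 - -1.7 = 3.57
Step 2: Compute |diff|^1 * measure for each set:
  |0.06|^1 * 2.04 = 0.06 * 2.04 = 0.1224
  |5.05|^1 * 0.49 = 5.05 * 0.49 = 2.4745
  |0.9|^1 * 1.14 = 0.9 * 1.14 = 1.026
  |3.57|^1 * 1.96 = 3.57 * 1.96 = 6.9972
Step 3: Sum = 10.6201
Step 4: ||f-g||_1 = (10.6201)^(1/1) = 10.6201


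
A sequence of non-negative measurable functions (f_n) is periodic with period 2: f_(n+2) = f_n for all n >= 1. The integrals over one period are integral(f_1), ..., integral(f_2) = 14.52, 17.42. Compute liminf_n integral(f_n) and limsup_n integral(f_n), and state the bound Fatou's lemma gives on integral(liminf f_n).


The sequence (integral(f_n)) is periodic with period 2, repeating the values 14.52, 17.42 indefinitely.
Step 1: For a periodic sequence, every tail (a_m, a_(m+1), ...) contains all 2 period values infinitely often.
Step 2: Hence inf of every tail = min of the period values = min(14.52, 17.42) = 14.52.
        liminf_n integral(f_n) = sup over m of (inf of tail from m) = 14.52.
Step 3: Similarly sup of every tail = max of the period values = 17.42.
        limsup_n integral(f_n) = 17.42.
Step 4: Fatou's lemma: integral(liminf_n f_n) <= liminf_n integral(f_n) = 14.52.
        So the integral of the pointwise liminf is at most 14.52.


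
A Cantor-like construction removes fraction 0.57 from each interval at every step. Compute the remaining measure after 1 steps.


Step 1: At each step, fraction remaining = 1 - 0.57 = 0.43
Step 2: After 1 steps, measure = (0.43)^1
Step 3: Computing the power step by step:
  After step 1: 0.43
Result = 0.43


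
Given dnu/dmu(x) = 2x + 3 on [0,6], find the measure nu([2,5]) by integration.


nu(A) = integral_A (dnu/dmu) dmu = integral_2^5 (2x + 3) dx
Step 1: Antiderivative F(x) = (2/2)x^2 + 3x
Step 2: F(5) = (2/2)*5^2 + 3*5 = 25 + 15 = 40
Step 3: F(2) = (2/2)*2^2 + 3*2 = 4 + 6 = 10
Step 4: nu([2,5]) = F(5) - F(2) = 40 - 10 = 30


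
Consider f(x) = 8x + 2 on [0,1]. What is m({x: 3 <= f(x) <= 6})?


f^(-1)([3, 6]) = {x : 3 <= 8x + 2 <= 6}
Solving: (3 - 2)/8 <= x <= (6 - 2)/8
= [0.125, 0.5]
Intersecting with [0,1]: [0.125, 0.5]
Measure = 0.5 - 0.125 = 0.375


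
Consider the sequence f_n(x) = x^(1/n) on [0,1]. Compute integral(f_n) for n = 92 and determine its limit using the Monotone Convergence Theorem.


At n = 92: f_92(x) = x^(1/92).
Step 1: integral(x^(1/92), 0, 1) = [x^(1/92+1) / (1/92+1)] from 0 to 1
     = 1 / (1/92 + 1) = 1 / ((92+1)/92) = 92/(92+1)
     = 92/93 = 0.989247
Step 2: As n -> infinity, f_n(x) = x^(1/n) -> 1 for x in (0,1], and f_n is increasing in n.
By MCT, lim_n integral(f_n) = integral(lim_n f_n) = integral(1, 0, 1) = 1.
Step 3: Verify convergence: 92/93 = 0.989247 -> 1


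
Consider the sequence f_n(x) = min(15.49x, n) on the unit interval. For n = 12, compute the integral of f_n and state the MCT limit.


f(x) = 15.49x on [0,1]; f_n(x) = min(15.49x, n). At n = 12:
Step 1: f(x) reaches 12 at x = 12/15.49 = 0.774693
Step 2: integral(f_12) = integral(15.49x, 0, 0.774693) + integral(12, 0.774693, 1)
       = 15.49*0.774693^2/2 + 12*(1 - 0.774693)
       = 4.64816 + 2.70368
       = 7.35184
Step 3: As n -> infinity, f_n increases to f, so by MCT integral(f_n) -> integral(f) = 15.49/2 = 7.745.
Convergence: integral(f_12) = 7.35184 -> 7.745 as n -> infinity


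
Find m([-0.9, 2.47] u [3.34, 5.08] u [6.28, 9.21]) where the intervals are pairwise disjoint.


For pairwise disjoint intervals, m(union) = sum of lengths.
= (2.47 - -0.9) + (5.08 - 3.34) + (9.21 - 6.28)
= 3.37 + 1.74 + 2.93
= 8.04


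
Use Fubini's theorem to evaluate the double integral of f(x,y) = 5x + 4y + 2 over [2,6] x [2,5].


By Fubini, integrate in x first, then y.
Step 1: Fix y, integrate over x in [2,6]:
  integral(5x + 4y + 2, x=2..6)
  = 5*(6^2 - 2^2)/2 + (4y + 2)*(6 - 2)
  = 80 + (4y + 2)*4
  = 80 + 16y + 8
  = 88 + 16y
Step 2: Integrate over y in [2,5]:
  integral(88 + 16y, y=2..5)
  = 88*3 + 16*(5^2 - 2^2)/2
  = 264 + 168
  = 432


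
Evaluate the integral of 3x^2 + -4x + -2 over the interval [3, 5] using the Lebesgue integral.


The Lebesgue integral of a Riemann-integrable function agrees with the Riemann integral.
Antiderivative F(x) = (3/3)x^3 + (-4/2)x^2 + -2x
F(5) = (3/3)*5^3 + (-4/2)*5^2 + -2*5
     = (3/3)*125 + (-4/2)*25 + -2*5
     = 125 + -50 + -10
     = 65
F(3) = 3
Integral = F(5) - F(3) = 65 - 3 = 62


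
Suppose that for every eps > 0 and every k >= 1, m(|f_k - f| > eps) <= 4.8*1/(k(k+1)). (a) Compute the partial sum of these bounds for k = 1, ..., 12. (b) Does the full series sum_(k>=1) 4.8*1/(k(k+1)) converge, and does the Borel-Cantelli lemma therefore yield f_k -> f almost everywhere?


Step 1: List the terms 4.8*1/(k(k+1)) for k = 1 to 12:
  k=1: 2.4
  k=2: 0.8
  k=3: 0.4
  k=4: 0.24
  k=5: 0.16
  k=6: 0.114286
  k=7: 0.085714
  k=8: 0.066667
  k=9: 0.053333
  k=10: 0.043636
  k=11: 0.036364
  k=12: 0.030769
Step 2: Partial sum = 2.4 + 0.8 + 0.4 + 0.24 + 0.16 + 0.114286 + 0.085714 + 0.066667 + 0.053333 + 0.043636 + 0.036364 + 0.030769
     = 4.430769
Step 3: The full series sum_(k>=1) 4.8*1/(k(k+1)) converges (telescoping series sum 1/(k(k+1)) = 1; a constant multiple of a convergent series converges).
Step 4: Fix eps > 0. Since sum_k m(|f_k - f| > eps) < infinity, the Borel-Cantelli lemma gives
        m(limsup_k {|f_k - f| > eps}) = 0, i.e. for a.e. x, |f_k(x) - f(x)| <= eps for all large k.
        Applying this with eps = 1/j for j = 1, 2, ... and intersecting the countably many full-measure sets,
        for a.e. x we get limsup_k |f_k(x) - f(x)| <= 1/j for every j, hence f_k -> f almost everywhere.
Conclusion: series converges; Borel-Cantelli yields f_k -> f a.e.


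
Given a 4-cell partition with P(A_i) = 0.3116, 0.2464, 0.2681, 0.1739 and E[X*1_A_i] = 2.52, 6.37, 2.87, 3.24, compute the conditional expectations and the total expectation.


For each cell A_i: E[X|A_i] = E[X*1_A_i] / P(A_i)
Step 1: E[X|A_1] = 2.52 / 0.3116 = 8.087291
Step 2: E[X|A_2] = 6.37 / 0.2464 = 25.852273
Step 3: E[X|A_3] = 2.87 / 0.2681 = 10.704961
Step 4: E[X|A_4] = 3.24 / 0.1739 = 18.631397
Verification: E[X] = sum E[X*1_A_i] = 2.52 + 6.37 + 2.87 + 3.24 = 15


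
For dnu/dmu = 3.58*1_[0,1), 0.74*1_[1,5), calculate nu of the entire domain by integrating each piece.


Integrate each piece of the Radon-Nikodym derivative:
Step 1: integral_0^1 3.58 dx = 3.58*(1-0) = 3.58*1 = 3.58
Step 2: integral_1^5 0.74 dx = 0.74*(5-1) = 0.74*4 = 2.96
Total: 3.58 + 2.96 = 6.54


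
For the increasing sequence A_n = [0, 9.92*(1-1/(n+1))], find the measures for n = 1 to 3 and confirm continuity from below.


By continuity of measure from below: if A_n increases to A, then m(A_n) -> m(A).
Here A = [0, 9.92], so m(A) = 9.92
Step 1: a_1 = 9.92*(1 - 1/2) = 4.96, m(A_1) = 4.96
Step 2: a_2 = 9.92*(1 - 1/3) = 6.6133, m(A_2) = 6.6133
Step 3: a_3 = 9.92*(1 - 1/4) = 7.44, m(A_3) = 7.44
Limit: m(A_n) -> m([0,9.92]) = 9.92


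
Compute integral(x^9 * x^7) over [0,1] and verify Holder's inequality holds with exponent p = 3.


Step 1: Exact integral of f*g = integral(x^16, 0, 1) = 1/17
     = 0.058824
Step 2: Holder bound with p=3, q=1.5:
  ||f||_p = (integral x^27 dx)^(1/3) = (1/28)^(1/3) = 0.329317
  ||g||_q = (integral x^10.5 dx)^(1/1.5) = (1/11.5)^(1/1.5) = 0.196276
Step 3: Holder bound = ||f||_p * ||g||_q = 0.329317 * 0.196276 = 0.064637
Verification: 0.058824 <= 0.064637 (Holder holds)


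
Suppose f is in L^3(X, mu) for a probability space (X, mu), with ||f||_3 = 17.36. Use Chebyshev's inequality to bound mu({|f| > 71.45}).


Chebyshev/Markov inequality: mu(|f| > eps) <= (||f||_p / eps)^p
Step 1: ||f||_3 / eps = 17.36 / 71.45 = 0.242967
Step 2: Raise to power p = 3:
  (0.242967)^3 = 0.014343
Step 3: Therefore mu(|f| > 71.45) <= 0.014343


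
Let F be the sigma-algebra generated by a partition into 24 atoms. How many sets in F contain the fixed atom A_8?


Each element of F is a union of some subset S of the 24 atoms.
The element contains A_8 iff A_8 is in S.
So we count subsets S of {A_1,...,A_24} with A_8 in S: choose freely among the other 23 atoms.
Count = 2^(24-1) = 2^23 = 8388608.


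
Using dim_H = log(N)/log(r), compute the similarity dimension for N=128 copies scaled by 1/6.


For a self-similar set with N copies scaled by 1/r:
dim_H = log(N)/log(r) = log(128)/log(6)
= 4.85203/1.791759
= 2.70797


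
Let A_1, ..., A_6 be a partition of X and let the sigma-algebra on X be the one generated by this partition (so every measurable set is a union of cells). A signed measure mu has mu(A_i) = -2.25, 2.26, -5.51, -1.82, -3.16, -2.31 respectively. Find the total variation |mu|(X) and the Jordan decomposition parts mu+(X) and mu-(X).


Step 1: Every measurable set is a union of atoms (the cells / points), so a Hahn decomposition is
  obtained by grouping atoms by sign: P = union of atoms with mu > 0, N = union of the remaining atoms.
  Atoms in P (indices): 2;  atoms in N (indices): 1, 3, 4, 5, 6
  Positive values: 2.26
  Negative values: -2.25, -5.51, -1.82, -3.16, -2.31
Step 2: mu+(X) = mu(P) = sum of positive atom values = 2.26
Step 3: mu-(X) = -mu(N) = sum of |negative atom values| = 15.05
Step 4: |mu|(X) = mu+(X) + mu-(X) = 2.26 + 15.05 = 17.31


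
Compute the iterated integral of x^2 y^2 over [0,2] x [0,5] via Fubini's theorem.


By Fubini's theorem, the double integral factors as a product of single integrals:
Step 1: integral_0^2 x^2 dx = [x^3/3] from 0 to 2
     = 2^3/3 = 2.666667
Step 2: integral_0^5 y^2 dy = [y^3/3] from 0 to 5
     = 5^3/3 = 41.666667
Step 3: Double integral = 2.666667 * 41.666667 = 111.111111


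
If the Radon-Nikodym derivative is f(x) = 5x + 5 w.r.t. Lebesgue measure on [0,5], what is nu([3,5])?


nu(A) = integral_A (dnu/dmu) dmu = integral_3^5 (5x + 5) dx
Step 1: Antiderivative F(x) = (5/2)x^2 + 5x
Step 2: F(5) = (5/2)*5^2 + 5*5 = 62.5 + 25 = 87.5
Step 3: F(3) = (5/2)*3^2 + 5*3 = 22.5 + 15 = 37.5
Step 4: nu([3,5]) = F(5) - F(3) = 87.5 - 37.5 = 50


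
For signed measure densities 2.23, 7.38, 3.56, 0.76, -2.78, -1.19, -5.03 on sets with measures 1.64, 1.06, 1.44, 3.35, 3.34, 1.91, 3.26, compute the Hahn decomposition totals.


Step 1: Compute signed measure on each set:
  Set 1: 2.23 * 1.64 = 3.6572
  Set 2: 7.38 * 1.06 = 7.8228
  Set 3: 3.56 * 1.44 = 5.1264
  Set 4: 0.76 * 3.35 = 2.546
  Set 5: -2.78 * 3.34 = -9.2852
  Set 6: -1.19 * 1.91 = -2.2729
  Set 7: -5.03 * 3.26 = -16.3978
Step 2: Total signed measure = (3.6572) + (7.8228) + (5.1264) + (2.546) + (-9.2852) + (-2.2729) + (-16.3978)
     = -8.8035
Step 3: Positive part mu+(X) = sum of positive contributions = 19.1524
Step 4: Negative part mu-(X) = |sum of negative contributions| = 27.9559


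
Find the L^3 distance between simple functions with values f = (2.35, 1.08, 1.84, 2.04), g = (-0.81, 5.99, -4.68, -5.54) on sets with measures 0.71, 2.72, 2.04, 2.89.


Step 1: Compute differences f_i - g_i:
  2.35 - -0.81 = 3.16
  1.08 - 5.99 = -4.91
  1.84 - -4.68 = 6.52
  2.04 - -5.54 = 7.58
Step 2: Compute |diff|^3 * measure for each set:
  |3.16|^3 * 0.71 = 31.554496 * 0.71 = 22.403692
  |-4.91|^3 * 2.72 = 118.370771 * 2.72 = 321.968497
  |6.52|^3 * 2.04 = 277.167808 * 2.04 = 565.422328
  |7.58|^3 * 2.89 = 435.519512 * 2.89 = 1258.65139
Step 3: Sum = 2168.445907
Step 4: ||f-g||_3 = (2168.445907)^(1/3) = 12.943435


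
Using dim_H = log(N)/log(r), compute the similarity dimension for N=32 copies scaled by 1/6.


For a self-similar set with N copies scaled by 1/r:
dim_H = log(N)/log(r) = log(32)/log(6)
= 3.465736/1.791759
= 1.934264


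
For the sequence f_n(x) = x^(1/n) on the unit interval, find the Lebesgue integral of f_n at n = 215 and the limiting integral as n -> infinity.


At n = 215: f_215(x) = x^(1/215).
Step 1: integral(x^(1/215), 0, 1) = [x^(1/215+1) / (1/215+1)] from 0 to 1
     = 1 / (1/215 + 1) = 1 / ((215+1)/215) = 215/(215+1)
     = 215/216 = 0.99537
Step 2: As n -> infinity, f_n(x) = x^(1/n) -> 1 for x in (0,1], and f_n is increasing in n.
By MCT, lim_n integral(f_n) = integral(lim_n f_n) = integral(1, 0, 1) = 1.
Step 3: Verify convergence: 215/216 = 0.99537 -> 1


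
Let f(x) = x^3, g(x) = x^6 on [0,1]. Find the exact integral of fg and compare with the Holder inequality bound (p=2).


Step 1: Exact integral of f*g = integral(x^9, 0, 1) = 1/10
     = 0.1
Step 2: Holder bound with p=2, q=2:
  ||f||_p = (integral x^6 dx)^(1/2) = (1/7)^(1/2) = 0.377964
  ||g||_q = (integral x^12 dx)^(1/2) = (1/13)^(1/2) = 0.27735
Step 3: Holder bound = ||f||_p * ||g||_q = 0.377964 * 0.27735 = 0.104828
Verification: 0.1 <= 0.104828 (Holder holds)


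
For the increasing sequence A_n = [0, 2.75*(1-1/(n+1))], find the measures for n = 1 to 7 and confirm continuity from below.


By continuity of measure from below: if A_n increases to A, then m(A_n) -> m(A).
Here A = [0, 2.75], so m(A) = 2.75
Step 1: a_1 = 2.75*(1 - 1/2) = 1.375, m(A_1) = 1.375
Step 2: a_2 = 2.75*(1 - 1/3) = 1.8333, m(A_2) = 1.8333
Step 3: a_3 = 2.75*(1 - 1/4) = 2.0625, m(A_3) = 2.0625
Step 4: a_4 = 2.75*(1 - 1/5) = 2.2, m(A_4) = 2.2
Step 5: a_5 = 2.75*(1 - 1/6) = 2.2917, m(A_5) = 2.2917
Step 6: a_6 = 2.75*(1 - 1/7) = 2.3571, m(A_6) = 2.3571
Step 7: a_7 = 2.75*(1 - 1/8) = 2.4062, m(A_7) = 2.4062
Limit: m(A_n) -> m([0,2.75]) = 2.75


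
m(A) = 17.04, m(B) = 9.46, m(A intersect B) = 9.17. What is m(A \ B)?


m(A \ B) = m(A) - m(A n B)
= 17.04 - 9.17
= 7.87


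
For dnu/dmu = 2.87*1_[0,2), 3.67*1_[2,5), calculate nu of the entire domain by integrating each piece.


Integrate each piece of the Radon-Nikodym derivative:
Step 1: integral_0^2 2.87 dx = 2.87*(2-0) = 2.87*2 = 5.74
Step 2: integral_2^5 3.67 dx = 3.67*(5-2) = 3.67*3 = 11.01
Total: 5.74 + 11.01 = 16.75


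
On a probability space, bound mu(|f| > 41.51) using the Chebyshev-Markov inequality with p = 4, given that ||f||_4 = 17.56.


Chebyshev/Markov inequality: mu(|f| > eps) <= (||f||_p / eps)^p
Step 1: ||f||_4 / eps = 17.56 / 41.51 = 0.423031
Step 2: Raise to power p = 4:
  (0.423031)^4 = 0.032025
Step 3: Therefore mu(|f| > 41.51) <= 0.032025


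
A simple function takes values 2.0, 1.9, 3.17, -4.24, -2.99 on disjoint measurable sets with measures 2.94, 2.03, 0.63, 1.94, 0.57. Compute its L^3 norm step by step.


Step 1: Compute |f_i|^3 for each value:
  |2.0|^3 = 8
  |1.9|^3 = 6.859
  |3.17|^3 = 31.855013
  |-4.24|^3 = 76.225024
  |-2.99|^3 = 26.730899
Step 2: Multiply by measures and sum:
  8 * 2.94 = 23.52
  6.859 * 2.03 = 13.92377
  31.855013 * 0.63 = 20.068658
  76.225024 * 1.94 = 147.876547
  26.730899 * 0.57 = 15.236612
Sum = 23.52 + 13.92377 + 20.068658 + 147.876547 + 15.236612 = 220.625587
Step 3: Take the p-th root:
||f||_3 = (220.625587)^(1/3) = 6.042527


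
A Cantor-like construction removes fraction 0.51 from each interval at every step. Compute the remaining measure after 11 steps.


Step 1: At each step, fraction remaining = 1 - 0.51 = 0.49
Step 2: After 11 steps, measure = (0.49)^11
Result = 3.909821e-04


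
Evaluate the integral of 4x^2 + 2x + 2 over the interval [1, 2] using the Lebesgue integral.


The Lebesgue integral of a Riemann-integrable function agrees with the Riemann integral.
Antiderivative F(x) = (4/3)x^3 + (2/2)x^2 + 2x
F(2) = (4/3)*2^3 + (2/2)*2^2 + 2*2
     = (4/3)*8 + (2/2)*4 + 2*2
     = 10.666667 + 4 + 4
     = 18.666667
F(1) = 4.333333
Integral = F(2) - F(1) = 18.666667 - 4.333333 = 14.333333


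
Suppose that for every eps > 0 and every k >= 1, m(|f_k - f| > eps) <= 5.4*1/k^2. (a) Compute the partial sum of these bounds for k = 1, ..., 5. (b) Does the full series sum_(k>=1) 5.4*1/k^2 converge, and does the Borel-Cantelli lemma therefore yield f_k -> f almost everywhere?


Step 1: List the terms 5.4*1/k^2 for k = 1 to 5:
  k=1: 5.4
  k=2: 1.35
  k=3: 0.6
  k=4: 0.3375
  k=5: 0.216
Step 2: Partial sum = 5.4 + 1.35 + 0.6 + 0.3375 + 0.216
     = 7.9035
Step 3: The full series sum_(k>=1) 5.4*1/k^2 converges (p-series with p = 2 > 1; a constant multiple of a convergent series converges).
Step 4: Fix eps > 0. Since sum_k m(|f_k - f| > eps) < infinity, the Borel-Cantelli lemma gives
        m(limsup_k {|f_k - f| > eps}) = 0, i.e. for a.e. x, |f_k(x) - f(x)| <= eps for all large k.
        Applying this with eps = 1/j for j = 1, 2, ... and intersecting the countably many full-measure sets,
        for a.e. x we get limsup_k |f_k(x) - f(x)| <= 1/j for every j, hence f_k -> f almost everywhere.
Conclusion: series converges; Borel-Cantelli yields f_k -> f a.e.


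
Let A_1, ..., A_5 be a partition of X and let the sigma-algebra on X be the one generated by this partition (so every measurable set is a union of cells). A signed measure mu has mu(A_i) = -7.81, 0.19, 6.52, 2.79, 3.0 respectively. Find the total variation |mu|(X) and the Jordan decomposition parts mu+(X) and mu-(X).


Step 1: Every measurable set is a union of atoms (the cells / points), so a Hahn decomposition is
  obtained by grouping atoms by sign: P = union of atoms with mu > 0, N = union of the remaining atoms.
  Atoms in P (indices): 2, 3, 4, 5;  atoms in N (indices): 1
  Positive values: 0.19, 6.52, 2.79, 3
  Negative values: -7.81
Step 2: mu+(X) = mu(P) = sum of positive atom values = 12.5
Step 3: mu-(X) = -mu(N) = sum of |negative atom values| = 7.81
Step 4: |mu|(X) = mu+(X) + mu-(X) = 12.5 + 7.81 = 20.31


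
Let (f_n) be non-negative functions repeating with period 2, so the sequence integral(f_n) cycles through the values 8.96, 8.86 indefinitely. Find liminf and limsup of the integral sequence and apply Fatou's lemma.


The sequence (integral(f_n)) is periodic with period 2, repeating the values 8.96, 8.86 indefinitely.
Step 1: For a periodic sequence, every tail (a_m, a_(m+1), ...) contains all 2 period values infinitely often.
Step 2: Hence inf of every tail = min of the period values = min(8.96, 8.86) = 8.86.
        liminf_n integral(f_n) = sup over m of (inf of tail from m) = 8.86.
Step 3: Similarly sup of every tail = max of the period values = 8.96.
        limsup_n integral(f_n) = 8.96.
Step 4: Fatou's lemma: integral(liminf_n f_n) <= liminf_n integral(f_n) = 8.86.
        So the integral of the pointwise liminf is at most 8.86.


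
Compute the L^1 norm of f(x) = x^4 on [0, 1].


Step 1: ||f||_1 = (integral_0^1 |x^4|^1 dx)^(1/1)
     = (integral_0^1 x^4 dx)^(1/1)
Step 2: integral_0^1 x^4 dx = [x^5/(5)] from 0 to 1 = 1^5/5
     = 1/5 = 0.2
Step 3: ||f||_1 = (0.2)^(1/1) = 0.2


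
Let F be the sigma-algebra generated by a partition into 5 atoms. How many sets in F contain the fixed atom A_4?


Each element of F is a union of some subset S of the 5 atoms.
The element contains A_4 iff A_4 is in S.
So we count subsets S of {A_1,...,A_5} with A_4 in S: choose freely among the other 4 atoms.
Count = 2^(5-1) = 2^4 = 16.


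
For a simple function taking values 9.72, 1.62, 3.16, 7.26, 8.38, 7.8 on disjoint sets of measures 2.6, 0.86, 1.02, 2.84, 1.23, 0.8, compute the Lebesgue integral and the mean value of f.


Step 1: Integral = sum(value_i * measure_i)
= 9.72*2.6 + 1.62*0.86 + 3.16*1.02 + 7.26*2.84 + 8.38*1.23 + 7.8*0.8
= 25.272 + 1.3932 + 3.2232 + 20.6184 + 10.3074 + 6.24
= 67.0542
Step 2: Total measure of domain = 2.6 + 0.86 + 1.02 + 2.84 + 1.23 + 0.8 = 9.35
Step 3: Average value = 67.0542 / 9.35 = 7.171572


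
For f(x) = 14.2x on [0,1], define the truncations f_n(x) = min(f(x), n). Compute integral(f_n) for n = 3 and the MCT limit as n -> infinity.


f(x) = 14.2x on [0,1]; f_n(x) = min(14.2x, n). At n = 3:
Step 1: f(x) reaches 3 at x = 3/14.2 = 0.211268
Step 2: integral(f_3) = integral(14.2x, 0, 0.211268) + integral(3, 0.211268, 1)
       = 14.2*0.211268^2/2 + 3*(1 - 0.211268)
       = 0.316901 + 2.366197
       = 2.683099
Step 3: As n -> infinity, f_n increases to f, so by MCT integral(f_n) -> integral(f) = 14.2/2 = 7.1.
Convergence: integral(f_3) = 2.683099 -> 7.1 as n -> infinity
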